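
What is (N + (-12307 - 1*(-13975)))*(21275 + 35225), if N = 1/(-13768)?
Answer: 324380949875/3442 ≈ 9.4242e+7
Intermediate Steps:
N = -1/13768 ≈ -7.2632e-5
(N + (-12307 - 1*(-13975)))*(21275 + 35225) = (-1/13768 + (-12307 - 1*(-13975)))*(21275 + 35225) = (-1/13768 + (-12307 + 13975))*56500 = (-1/13768 + 1668)*56500 = (22965023/13768)*56500 = 324380949875/3442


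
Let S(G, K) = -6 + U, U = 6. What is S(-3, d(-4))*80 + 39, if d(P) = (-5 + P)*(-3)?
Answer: 39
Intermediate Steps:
d(P) = 15 - 3*P
S(G, K) = 0 (S(G, K) = -6 + 6 = 0)
S(-3, d(-4))*80 + 39 = 0*80 + 39 = 0 + 39 = 39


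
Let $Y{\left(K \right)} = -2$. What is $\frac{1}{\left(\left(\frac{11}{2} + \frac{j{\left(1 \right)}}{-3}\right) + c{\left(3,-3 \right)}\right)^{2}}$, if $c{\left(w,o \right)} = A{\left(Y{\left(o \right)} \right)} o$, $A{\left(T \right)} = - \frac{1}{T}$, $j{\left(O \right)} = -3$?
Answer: $\frac{1}{25} \approx 0.04$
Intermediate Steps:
$c{\left(w,o \right)} = \frac{o}{2}$ ($c{\left(w,o \right)} = - \frac{1}{-2} o = \left(-1\right) \left(- \frac{1}{2}\right) o = \frac{o}{2}$)
$\frac{1}{\left(\left(\frac{11}{2} + \frac{j{\left(1 \right)}}{-3}\right) + c{\left(3,-3 \right)}\right)^{2}} = \frac{1}{\left(\left(\frac{11}{2} - \frac{3}{-3}\right) + \frac{1}{2} \left(-3\right)\right)^{2}} = \frac{1}{\left(\left(11 \cdot \frac{1}{2} - -1\right) - \frac{3}{2}\right)^{2}} = \frac{1}{\left(\left(\frac{11}{2} + 1\right) - \frac{3}{2}\right)^{2}} = \frac{1}{\left(\frac{13}{2} - \frac{3}{2}\right)^{2}} = \frac{1}{5^{2}} = \frac{1}{25}$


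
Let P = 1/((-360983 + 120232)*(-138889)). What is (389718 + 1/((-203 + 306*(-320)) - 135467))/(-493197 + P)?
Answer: -434853152118391583363/550316562405868522340 ≈ -0.79019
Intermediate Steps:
P = 1/33437665639 (P = -1/138889/(-240751) = -1/240751*(-1/138889) = 1/33437665639 ≈ 2.9906e-11)
(389718 + 1/((-203 + 306*(-320)) - 135467))/(-493197 + P) = (389718 + 1/((-203 + 306*(-320)) - 135467))/(-493197 + 1/33437665639) = (389718 + 1/((-203 - 97920) - 135467))/(-16491356380157882/33437665639) = (389718 + 1/(-98123 - 135467))*(-33437665639/16491356380157882) = (389718 + 1/(-233590))*(-33437665639/16491356380157882) = (389718 - 1/233590)*(-33437665639/16491356380157882) = (91034227619/233590)*(-33437665639/16491356380157882) = -434853152118391583363/550316562405868522340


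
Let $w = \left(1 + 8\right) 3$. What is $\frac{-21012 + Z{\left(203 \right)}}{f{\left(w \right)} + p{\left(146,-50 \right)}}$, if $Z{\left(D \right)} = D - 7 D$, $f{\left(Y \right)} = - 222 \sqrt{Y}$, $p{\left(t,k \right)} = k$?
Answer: $- \frac{277875}{332042} + \frac{3701295 \sqrt{3}}{332042} \approx 18.47$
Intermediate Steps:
$w = 27$ ($w = 9 \cdot 3 = 27$)
$Z{\left(D \right)} = - 6 D$
$\frac{-21012 + Z{\left(203 \right)}}{f{\left(w \right)} + p{\left(146,-50 \right)}} = \frac{-21012 - 1218}{- 222 \sqrt{27} - 50} = \frac{-21012 - 1218}{- 222 \cdot 3 \sqrt{3} - 50} = - \frac{22230}{- 666 \sqrt{3} - 50} = - \frac{22230}{-50 - 666 \sqrt{3}}$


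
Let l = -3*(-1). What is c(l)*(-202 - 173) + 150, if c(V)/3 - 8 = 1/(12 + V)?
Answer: -8925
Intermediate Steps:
l = 3
c(V) = 24 + 3/(12 + V)
c(l)*(-202 - 173) + 150 = (3*(97 + 8*3)/(12 + 3))*(-202 - 173) + 150 = (3*(97 + 24)/15)*(-375) + 150 = (3*(1/15)*121)*(-375) + 150 = (121/5)*(-375) + 150 = -9075 + 150 = -8925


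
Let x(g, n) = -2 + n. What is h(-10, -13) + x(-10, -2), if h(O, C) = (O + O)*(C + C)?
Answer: 516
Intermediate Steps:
h(O, C) = 4*C*O (h(O, C) = (2*O)*(2*C) = 4*C*O)
h(-10, -13) + x(-10, -2) = 4*(-13)*(-10) + (-2 - 2) = 520 - 4 = 516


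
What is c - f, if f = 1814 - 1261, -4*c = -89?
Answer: -2123/4 ≈ -530.75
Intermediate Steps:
c = 89/4 (c = -1/4*(-89) = 89/4 ≈ 22.250)
f = 553
c - f = 89/4 - 1*553 = 89/4 - 553 = -2123/4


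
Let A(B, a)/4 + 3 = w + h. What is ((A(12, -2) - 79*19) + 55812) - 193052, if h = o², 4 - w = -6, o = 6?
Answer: -138569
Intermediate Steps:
w = 10 (w = 4 - 1*(-6) = 4 + 6 = 10)
h = 36 (h = 6² = 36)
A(B, a) = 172 (A(B, a) = -12 + 4*(10 + 36) = -12 + 4*46 = -12 + 184 = 172)
((A(12, -2) - 79*19) + 55812) - 193052 = ((172 - 79*19) + 55812) - 193052 = ((172 - 1501) + 55812) - 193052 = (-1329 + 55812) - 193052 = 54483 - 193052 = -138569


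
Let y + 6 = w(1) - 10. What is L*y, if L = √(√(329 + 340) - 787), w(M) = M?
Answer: -15*I*√(787 - √669) ≈ -413.83*I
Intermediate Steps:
L = √(-787 + √669) (L = √(√669 - 787) = √(-787 + √669) ≈ 27.589*I)
y = -15 (y = -6 + (1 - 10) = -6 - 9 = -15)
L*y = √(-787 + √669)*(-15) = -15*√(-787 + √669)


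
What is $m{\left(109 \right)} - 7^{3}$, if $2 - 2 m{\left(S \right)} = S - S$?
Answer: $-342$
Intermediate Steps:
$m{\left(S \right)} = 1$ ($m{\left(S \right)} = 1 - \frac{S - S}{2} = 1 - 0 = 1 + 0 = 1$)
$m{\left(109 \right)} - 7^{3} = 1 - 7^{3} = 1 - 343 = -342$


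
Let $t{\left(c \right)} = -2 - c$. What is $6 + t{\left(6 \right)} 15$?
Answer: $-114$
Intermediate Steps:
$6 + t{\left(6 \right)} 15 = 6 + \left(-2 - 6\right) 15 = 6 - 120 = -114$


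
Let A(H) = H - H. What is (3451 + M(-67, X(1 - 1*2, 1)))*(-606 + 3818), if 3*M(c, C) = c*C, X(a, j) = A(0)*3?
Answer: 11084612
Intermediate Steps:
A(H) = 0
X(a, j) = 0 (X(a, j) = 0*3 = 0)
M(c, C) = C*c/3 (M(c, C) = (c*C)/3 = (C*c)/3 = C*c/3)
(3451 + M(-67, X(1 - 1*2, 1)))*(-606 + 3818) = (3451 + (1/3)*0*(-67))*(-606 + 3818) = (3451 + 0)*3212 = 3451*3212 = 11084612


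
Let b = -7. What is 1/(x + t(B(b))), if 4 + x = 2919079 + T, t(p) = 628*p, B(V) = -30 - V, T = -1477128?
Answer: 1/1427503 ≈ 7.0052e-7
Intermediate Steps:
x = 1441947 (x = -4 + (2919079 - 1477128) = -4 + 1441951 = 1441947)
1/(x + t(B(b))) = 1/(1441947 + 628*(-30 - 1*(-7))) = 1/(1441947 + 628*(-30 + 7)) = 1/(1441947 + 628*(-23)) = 1/(1441947 - 14444) = 1/1427503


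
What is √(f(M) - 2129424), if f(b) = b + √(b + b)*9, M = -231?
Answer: √(-2129655 + 9*I*√462) ≈ 0.066 + 1459.3*I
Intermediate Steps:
f(b) = b + 9*√2*√b (f(b) = b + √(2*b)*9 = b + (√2*√b)*9 = b + 9*√2*√b)
√(f(M) - 2129424) = √((-231 + 9*√2*√(-231)) - 2129424) = √((-231 + 9*√2*(I*√231)) - 2129424) = √((-231 + 9*I*√462) - 2129424) = √(-2129655 + 9*I*√462)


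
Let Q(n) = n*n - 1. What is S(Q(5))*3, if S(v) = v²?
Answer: 1728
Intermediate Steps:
Q(n) = -1 + n² (Q(n) = n² - 1 = -1 + n²)
S(Q(5))*3 = (-1 + 5²)²*3 = (-1 + 25)²*3 = 24²*3 = 576*3 = 1728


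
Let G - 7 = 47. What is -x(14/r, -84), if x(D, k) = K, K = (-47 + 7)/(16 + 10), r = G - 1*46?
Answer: 20/13 ≈ 1.5385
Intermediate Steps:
G = 54 (G = 7 + 47 = 54)
r = 8 (r = 54 - 1*46 = 54 - 46 = 8)
K = -20/13 (K = -40/26 = -40*1/26 = -20/13 ≈ -1.5385)
x(D, k) = -20/13
-x(14/r, -84) = -1*(-20/13) = 20/13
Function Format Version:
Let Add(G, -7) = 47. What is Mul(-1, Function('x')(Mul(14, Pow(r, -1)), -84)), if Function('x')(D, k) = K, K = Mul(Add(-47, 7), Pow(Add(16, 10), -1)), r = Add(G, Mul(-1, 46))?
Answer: Rational(20, 13) ≈ 1.5385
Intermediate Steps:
G = 54 (G = Add(7, 47) = 54)
r = 8 (r = Add(54, Mul(-1, 46)) = Add(54, -46) = 8)
K = Rational(-20, 13) (K = Mul(-40, Pow(26, -1)) = Mul(-40, Rational(1, 26)) = Rational(-20, 13) ≈ -1.5385)
Function('x')(D, k) = Rational(-20, 13)
Mul(-1, Function('x')(Mul(14, Pow(r, -1)), -84)) = Mul(-1, Rational(-20, 13)) = Rational(20, 13)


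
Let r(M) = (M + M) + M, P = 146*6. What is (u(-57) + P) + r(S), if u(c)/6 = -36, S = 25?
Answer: 735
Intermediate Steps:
P = 876
u(c) = -216 (u(c) = 6*(-36) = -216)
r(M) = 3*M (r(M) = 2*M + M = 3*M)
(u(-57) + P) + r(S) = (-216 + 876) + 3*25 = 660 + 75 = 735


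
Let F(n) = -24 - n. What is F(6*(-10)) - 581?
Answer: -545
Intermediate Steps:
F(6*(-10)) - 581 = (-24 - 6*(-10)) - 581 = (-24 - 1*(-60)) - 581 = (-24 + 60) - 581 = 36 - 581 = -545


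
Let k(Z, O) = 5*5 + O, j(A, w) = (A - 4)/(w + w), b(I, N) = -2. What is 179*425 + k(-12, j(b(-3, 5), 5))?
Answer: 380497/5 ≈ 76099.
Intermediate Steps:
j(A, w) = (-4 + A)/(2*w) (j(A, w) = (-4 + A)/((2*w)) = (-4 + A)*(1/(2*w)) = (-4 + A)/(2*w))
k(Z, O) = 25 + O
179*425 + k(-12, j(b(-3, 5), 5)) = 179*425 + (25 + (½)*(-4 - 2)/5) = 76075 + (25 + (½)*(⅕)*(-6)) = 76075 + (25 - ⅗) = 76075 + 122/5 = 380497/5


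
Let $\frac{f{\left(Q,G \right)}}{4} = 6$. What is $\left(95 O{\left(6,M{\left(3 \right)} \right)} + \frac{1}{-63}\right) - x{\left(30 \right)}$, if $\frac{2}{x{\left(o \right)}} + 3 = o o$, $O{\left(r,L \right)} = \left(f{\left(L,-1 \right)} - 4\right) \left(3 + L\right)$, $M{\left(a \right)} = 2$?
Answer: $\frac{178951159}{18837} \approx 9500.0$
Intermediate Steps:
$f{\left(Q,G \right)} = 24$ ($f{\left(Q,G \right)} = 4 \cdot 6 = 24$)
$O{\left(r,L \right)} = 60 + 20 L$ ($O{\left(r,L \right)} = \left(24 - 4\right) \left(3 + L\right) = 20 \left(3 + L\right) = 60 + 20 L$)
$x{\left(o \right)} = \frac{2}{-3 + o^{2}}$ ($x{\left(o \right)} = \frac{2}{-3 + o o} = \frac{2}{-3 + o^{2}}$)
$\left(95 O{\left(6,M{\left(3 \right)} \right)} + \frac{1}{-63}\right) - x{\left(30 \right)} = \left(95 \left(60 + 20 \cdot 2\right) + \frac{1}{-63}\right) - \frac{2}{-3 + 30^{2}} = \left(95 \left(60 + 40\right) - \frac{1}{63}\right) - \frac{2}{-3 + 900} = \left(95 \cdot 100 - \frac{1}{63}\right) - \frac{2}{897} = \left(9500 - \frac{1}{63}\right) - 2 \cdot \frac{1}{897} = \frac{598499}{63} - \frac{2}{897} = \frac{178951159}{18837}$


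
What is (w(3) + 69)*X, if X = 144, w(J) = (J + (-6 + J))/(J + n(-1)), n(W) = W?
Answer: 9936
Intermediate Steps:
w(J) = (-6 + 2*J)/(-1 + J) (w(J) = (J + (-6 + J))/(J - 1) = (-6 + 2*J)/(-1 + J))
(w(3) + 69)*X = (2*(-3 + 3)/(-1 + 3) + 69)*144 = (2*0/2 + 69)*144 = (2*(½)*0 + 69)*144 = (0 + 69)*144 = 69*144 = 9936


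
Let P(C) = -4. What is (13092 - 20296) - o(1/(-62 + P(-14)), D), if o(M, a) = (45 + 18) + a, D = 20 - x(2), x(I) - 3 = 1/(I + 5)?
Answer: -50987/7 ≈ -7283.9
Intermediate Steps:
x(I) = 3 + 1/(5 + I) (x(I) = 3 + 1/(I + 5) = 3 + 1/(5 + I))
D = 118/7 (D = 20 - (16 + 3*2)/(5 + 2) = 20 - (16 + 6)/7 = 20 - 22/7 = 118/7 ≈ 16.857)
o(M, a) = 63 + a
(13092 - 20296) - o(1/(-62 + P(-14)), D) = (13092 - 20296) - (63 + 118/7) = -7204 - 1*559/7 = -7204 - 559/7 = -50987/7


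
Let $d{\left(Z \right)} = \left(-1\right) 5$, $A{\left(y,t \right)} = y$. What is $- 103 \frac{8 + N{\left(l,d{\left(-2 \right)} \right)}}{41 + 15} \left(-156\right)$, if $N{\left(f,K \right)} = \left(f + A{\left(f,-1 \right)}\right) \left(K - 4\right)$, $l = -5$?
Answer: $28119$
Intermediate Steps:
$d{\left(Z \right)} = -5$
$N{\left(f,K \right)} = 2 f \left(-4 + K\right)$ ($N{\left(f,K \right)} = \left(f + f\right) \left(K - 4\right) = 2 f \left(-4 + K\right)$)
$- 103 \frac{8 + N{\left(l,d{\left(-2 \right)} \right)}}{41 + 15} \left(-156\right) = - 103 \frac{8 + 2 \left(-5\right) \left(-4 - 5\right)}{41 + 15} \left(-156\right) = - 103 \frac{8 + 2 \left(-5\right) \left(-9\right)}{56} \left(-156\right) = - 103 \left(8 + 90\right) \frac{1}{56} \left(-156\right) = - 103 \cdot 98 \cdot \frac{1}{56} \left(-156\right) = \left(-103\right) \frac{7}{4} \left(-156\right) = \left(- \frac{721}{4}\right) \left(-156\right) = 28119$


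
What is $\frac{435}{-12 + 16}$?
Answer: $\frac{435}{4} \approx 108.75$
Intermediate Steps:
$\frac{435}{-12 + 16} = \frac{435}{4}$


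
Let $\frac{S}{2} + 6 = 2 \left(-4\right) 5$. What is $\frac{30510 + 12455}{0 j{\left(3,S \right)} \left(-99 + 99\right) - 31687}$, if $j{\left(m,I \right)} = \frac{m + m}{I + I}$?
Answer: $- \frac{42965}{31687} \approx -1.3559$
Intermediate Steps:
$S = -92$ ($S = -12 + 2 \cdot 2 \left(-4\right) 5 = -12 + 2 \left(\left(-8\right) 5\right) = -12 + 2 \left(-40\right) = -12 - 80 = -92$)
$j{\left(m,I \right)} = \frac{m}{I}$ ($j{\left(m,I \right)} = \frac{2 m}{2 I} = 2 m \frac{1}{2 I} = \frac{m}{I}$)
$\frac{30510 + 12455}{0 j{\left(3,S \right)} \left(-99 + 99\right) - 31687} = \frac{30510 + 12455}{0 \frac{3}{-92} \left(-99 + 99\right) - 31687} = \frac{42965}{0 \cdot 3 \left(- \frac{1}{92}\right) 0 - 31687} = \frac{42965}{0 \left(- \frac{3}{92}\right) 0 - 31687} = \frac{42965}{0 \cdot 0 - 31687} = \frac{42965}{0 - 31687} = \frac{42965}{-31687} = 42965 \left(- \frac{1}{31687}\right) = - \frac{42965}{31687}$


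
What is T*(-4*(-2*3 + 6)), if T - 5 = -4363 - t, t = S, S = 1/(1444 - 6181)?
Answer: 0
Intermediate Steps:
S = -1/4737 (S = 1/(-4737) = -1/4737 ≈ -0.00021110)
t = -1/4737 ≈ -0.00021110
T = -20643845/4737 (T = 5 + (-4363 - 1*(-1/4737)) = 5 + (-4363 + 1/4737) = 5 - 20667530/4737 = -20643845/4737 ≈ -4358.0)
T*(-4*(-2*3 + 6)) = -(-82575380)*(-2*3 + 6)/4737 = -(-82575380)*(-6 + 6)/4737 = -(-82575380)*0/4737 = -20643845/4737*0 = 0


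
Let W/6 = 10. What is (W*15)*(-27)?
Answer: -24300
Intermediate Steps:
W = 60 (W = 6*10 = 60)
(W*15)*(-27) = (60*15)*(-27) = 900*(-27) = -24300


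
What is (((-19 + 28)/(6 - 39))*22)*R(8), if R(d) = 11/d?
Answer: -33/4 ≈ -8.2500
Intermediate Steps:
(((-19 + 28)/(6 - 39))*22)*R(8) = (((-19 + 28)/(6 - 39))*22)*(11/8) = ((9/(-33))*22)*(11*(1/8)) = ((9*(-1/33))*22)*(11/8) = -3/11*22*(11/8) = -6*11/8 = -33/4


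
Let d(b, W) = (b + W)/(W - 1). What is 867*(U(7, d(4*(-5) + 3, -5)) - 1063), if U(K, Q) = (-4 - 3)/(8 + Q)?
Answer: -4610706/5 ≈ -9.2214e+5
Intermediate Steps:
d(b, W) = (W + b)/(-1 + W)
U(K, Q) = -7/(8 + Q)
867*(U(7, d(4*(-5) + 3, -5)) - 1063) = 867*(-7/(8 + (-5 + (4*(-5) + 3))/(-1 - 5)) - 1063) = 867*(-7/(8 + (-5 + (-20 + 3))/(-6)) - 1063) = 867*(-7/(8 - (-5 - 17)/6) - 1063) = 867*(-7/(8 - ⅙*(-22)) - 1063) = 867*(-7/(8 + 11/3) - 1063) = 867*(-7/35/3 - 1063) = 867*(-7*3/35 - 1063) = 867*(-⅗ - 1063) = 867*(-5318/5) = -4610706/5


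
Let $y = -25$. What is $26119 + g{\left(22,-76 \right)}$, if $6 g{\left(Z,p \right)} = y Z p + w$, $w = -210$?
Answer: $\frac{99152}{3} \approx 33051.0$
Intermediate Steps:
$g{\left(Z,p \right)} = -35 - \frac{25 Z p}{6}$ ($g{\left(Z,p \right)} = \frac{- 25 Z p - 210}{6} = \frac{-210 - 25 Z p}{6} = -35 - \frac{25 Z p}{6}$)
$26119 + g{\left(22,-76 \right)} = 26119 - \left(35 + \frac{275}{3} \left(-76\right)\right) = 26119 + \left(-35 + \frac{20900}{3}\right) = 26119 + \frac{20795}{3} = \frac{99152}{3}$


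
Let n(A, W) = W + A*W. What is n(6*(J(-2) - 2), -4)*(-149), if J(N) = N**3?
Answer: -35164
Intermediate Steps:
n(6*(J(-2) - 2), -4)*(-149) = -4*(1 + 6*((-2)**3 - 2))*(-149) = -4*(1 + 6*(-8 - 2))*(-149) = -4*(1 + 6*(-10))*(-149) = -4*(1 - 60)*(-149) = -4*(-59)*(-149) = 236*(-149) = -35164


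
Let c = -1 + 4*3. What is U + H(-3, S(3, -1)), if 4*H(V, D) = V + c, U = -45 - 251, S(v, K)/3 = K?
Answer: -294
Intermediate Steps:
S(v, K) = 3*K
U = -296
c = 11 (c = -1 + 12 = 11)
H(V, D) = 11/4 + V/4 (H(V, D) = (V + 11)/4 = (11 + V)/4 = 11/4 + V/4)
U + H(-3, S(3, -1)) = -296 + (11/4 + (¼)*(-3)) = -296 + (11/4 - ¾) = -296 + 2 = -294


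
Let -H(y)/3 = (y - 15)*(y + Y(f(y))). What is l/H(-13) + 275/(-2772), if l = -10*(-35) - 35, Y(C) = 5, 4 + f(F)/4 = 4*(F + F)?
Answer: -1145/2016 ≈ -0.56796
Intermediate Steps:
f(F) = -16 + 32*F (f(F) = -16 + 4*(4*(F + F)) = -16 + 4*(4*(2*F)) = -16 + 4*(8*F) = -16 + 32*F)
l = 315 (l = 350 - 35 = 315)
H(y) = -3*(-15 + y)*(5 + y) (H(y) = -3*(y - 15)*(y + 5) = -3*(-15 + y)*(5 + y))
l/H(-13) + 275/(-2772) = 315/(225 - 3*(-13)² + 30*(-13)) + 275/(-2772) = 315/(225 - 3*169 - 390) + 275*(-1/2772) = 315/(225 - 507 - 390) - 25/252 = 315/(-672) - 25/252 = 315*(-1/672) - 25/252 = -15/32 - 25/252 = -1145/2016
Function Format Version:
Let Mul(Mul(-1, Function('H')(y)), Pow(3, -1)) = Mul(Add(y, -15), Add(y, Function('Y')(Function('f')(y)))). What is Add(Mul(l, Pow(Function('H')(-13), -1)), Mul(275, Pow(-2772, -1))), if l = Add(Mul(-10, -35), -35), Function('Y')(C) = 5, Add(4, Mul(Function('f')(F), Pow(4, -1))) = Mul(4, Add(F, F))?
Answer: Rational(-1145, 2016) ≈ -0.56796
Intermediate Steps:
Function('f')(F) = Add(-16, Mul(32, F)) (Function('f')(F) = Add(-16, Mul(4, Mul(4, Add(F, F)))) = Add(-16, Mul(4, Mul(4, Mul(2, F)))) = Add(-16, Mul(4, Mul(8, F))) = Add(-16, Mul(32, F)))
l = 315 (l = Add(350, -35) = 315)
Function('H')(y) = Mul(-3, Add(-15, y), Add(5, y)) (Function('H')(y) = Mul(-3, Mul(Add(y, -15), Add(y, 5))) = Mul(-3, Mul(Add(-15, y), Add(5, y))) = Mul(-3, Add(-15, y), Add(5, y)))
Add(Mul(l, Pow(Function('H')(-13), -1)), Mul(275, Pow(-2772, -1))) = Add(Mul(315, Pow(Add(225, Mul(-3, Pow(-13, 2)), Mul(30, -13)), -1)), Mul(275, Pow(-2772, -1))) = Add(Mul(315, Pow(Add(225, Mul(-3, 169), -390), -1)), Mul(275, Rational(-1, 2772))) = Add(Mul(315, Pow(Add(225, -507, -390), -1)), Rational(-25, 252)) = Add(Mul(315, Pow(-672, -1)), Rational(-25, 252)) = Add(Mul(315, Rational(-1, 672)), Rational(-25, 252)) = Add(Rational(-15, 32), Rational(-25, 252)) = Rational(-1145, 2016)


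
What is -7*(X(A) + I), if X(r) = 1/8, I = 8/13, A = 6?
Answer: -539/104 ≈ -5.1827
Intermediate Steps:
I = 8/13 (I = 8*(1/13) = 8/13 ≈ 0.61539)
X(r) = ⅛
-7*(X(A) + I) = -7*(⅛ + 8/13) = -7*77/104 = -539/104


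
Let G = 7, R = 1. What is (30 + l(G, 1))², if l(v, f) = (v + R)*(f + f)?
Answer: 2116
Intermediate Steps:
l(v, f) = 2*f*(1 + v) (l(v, f) = (v + 1)*(f + f) = (1 + v)*(2*f) = 2*f*(1 + v))
(30 + l(G, 1))² = (30 + 2*1*(1 + 7))² = (30 + 2*1*8)² = (30 + 16)² = 46² = 2116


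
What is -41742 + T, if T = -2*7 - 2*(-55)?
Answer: -41646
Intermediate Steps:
T = 96 (T = -14 + 110 = 96)
-41742 + T = -41742 + 96 = -41646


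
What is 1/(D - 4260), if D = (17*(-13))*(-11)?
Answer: -1/1829 ≈ -0.00054675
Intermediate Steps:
D = 2431 (D = -221*(-11) = 2431)
1/(D - 4260) = 1/(2431 - 4260) = 1/(-1829) = -1/1829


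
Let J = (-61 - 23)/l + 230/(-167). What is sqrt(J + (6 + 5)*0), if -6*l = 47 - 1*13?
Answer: sqrt(108375986)/2839 ≈ 3.6669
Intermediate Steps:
l = -17/3 (l = -(47 - 1*13)/6 = -(47 - 13)/6 = -1/6*34 = -17/3 ≈ -5.6667)
J = 38174/2839 (J = (-61 - 23)/(-17/3) + 230/(-167) = -84*(-3/17) + 230*(-1/167) = 252/17 - 230/167 = 38174/2839 ≈ 13.446)
sqrt(J + (6 + 5)*0) = sqrt(38174/2839 + (6 + 5)*0) = sqrt(38174/2839 + 11*0) = sqrt(38174/2839 + 0) = sqrt(38174/2839) = sqrt(108375986)/2839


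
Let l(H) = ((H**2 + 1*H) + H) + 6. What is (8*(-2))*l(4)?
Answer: -480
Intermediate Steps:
l(H) = 6 + H**2 + 2*H (l(H) = ((H**2 + H) + H) + 6 = ((H + H**2) + H) + 6 = (H**2 + 2*H) + 6 = 6 + H**2 + 2*H)
(8*(-2))*l(4) = (8*(-2))*(6 + 4**2 + 2*4) = -16*(6 + 16 + 8) = -16*30 = -480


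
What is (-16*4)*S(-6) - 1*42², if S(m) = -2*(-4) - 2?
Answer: -2148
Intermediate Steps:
S(m) = 6 (S(m) = 8 - 2 = 6)
(-16*4)*S(-6) - 1*42² = -16*4*6 - 1*42² = -64*6 - 1*1764 = -384 - 1764 = -2148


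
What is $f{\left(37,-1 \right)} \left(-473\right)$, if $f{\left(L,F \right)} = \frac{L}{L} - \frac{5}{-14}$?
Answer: $- \frac{8987}{14} \approx -641.93$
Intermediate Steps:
$f{\left(L,F \right)} = \frac{19}{14}$ ($f{\left(L,F \right)} = 1 - - \frac{5}{14} = 1 + \frac{5}{14} = \frac{19}{14}$)
$f{\left(37,-1 \right)} \left(-473\right) = \frac{19}{14} \left(-473\right) = - \frac{8987}{14}$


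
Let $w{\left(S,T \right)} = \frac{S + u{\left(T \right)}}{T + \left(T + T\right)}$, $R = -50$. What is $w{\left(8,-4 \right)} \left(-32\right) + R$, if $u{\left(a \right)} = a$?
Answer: $- \frac{118}{3} \approx -39.333$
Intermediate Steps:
$w{\left(S,T \right)} = \frac{S + T}{3 T}$ ($w{\left(S,T \right)} = \frac{S + T}{T + \left(T + T\right)} = \frac{S + T}{T + 2 T} = \frac{S + T}{3 T}$)
$w{\left(8,-4 \right)} \left(-32\right) + R = \frac{8 - 4}{3 \left(-4\right)} \left(-32\right) - 50 = \frac{1}{3} \left(- \frac{1}{4}\right) 4 \left(-32\right) - 50 = \left(- \frac{1}{3}\right) \left(-32\right) - 50 = \frac{32}{3} - 50 = - \frac{118}{3}$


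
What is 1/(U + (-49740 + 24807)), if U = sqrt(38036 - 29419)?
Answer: -24933/621645872 - sqrt(8617)/621645872 ≈ -4.0257e-5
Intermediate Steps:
U = sqrt(8617) ≈ 92.828
1/(U + (-49740 + 24807)) = 1/(sqrt(8617) + (-49740 + 24807)) = 1/(sqrt(8617) - 24933) = 1/(-24933 + sqrt(8617))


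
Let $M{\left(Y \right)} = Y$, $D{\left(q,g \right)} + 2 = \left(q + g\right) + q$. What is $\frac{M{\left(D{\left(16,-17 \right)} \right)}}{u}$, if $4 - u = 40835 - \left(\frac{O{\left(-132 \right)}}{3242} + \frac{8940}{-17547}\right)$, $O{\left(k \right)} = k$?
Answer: $- \frac{123255977}{387133277913} \approx -0.00031838$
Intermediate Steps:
$D{\left(q,g \right)} = -2 + g + 2 q$ ($D{\left(q,g \right)} = -2 + \left(\left(q + g\right) + q\right) = -2 + \left(\left(g + q\right) + q\right) = -2 + \left(g + 2 q\right) = -2 + g + 2 q$)
$u = - \frac{387133277913}{9481229}$ ($u = 4 - \left(40835 - \left(- \frac{132}{3242} + \frac{8940}{-17547}\right)\right) = 4 - \left(40835 - \left(\left(-132\right) \frac{1}{3242} + 8940 \left(- \frac{1}{17547}\right)\right)\right) = 4 - \left(40835 - \left(- \frac{66}{1621} - \frac{2980}{5849}\right)\right) = 4 - \left(40835 - - \frac{5216614}{9481229}\right) = 4 - \left(40835 + \frac{5216614}{9481229}\right) = 4 - \frac{387171202829}{9481229} = - \frac{387133277913}{9481229} \approx -40832.0$)
$\frac{M{\left(D{\left(16,-17 \right)} \right)}}{u} = \frac{-2 - 17 + 2 \cdot 16}{- \frac{387133277913}{9481229}} = \left(-2 - 17 + 32\right) \left(- \frac{9481229}{387133277913}\right) = 13 \left(- \frac{9481229}{387133277913}\right) = - \frac{123255977}{387133277913}$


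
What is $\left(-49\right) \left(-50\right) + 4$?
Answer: $2454$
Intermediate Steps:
$\left(-49\right) \left(-50\right) + 4 = 2450 + 4 = 2454$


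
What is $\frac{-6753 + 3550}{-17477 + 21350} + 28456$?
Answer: $\frac{110206885}{3873} \approx 28455.0$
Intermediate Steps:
$\frac{-6753 + 3550}{-17477 + 21350} + 28456 = - \frac{3203}{3873} + 28456 = \frac{110206885}{3873}$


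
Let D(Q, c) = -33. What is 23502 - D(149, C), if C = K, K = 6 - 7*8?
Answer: 23535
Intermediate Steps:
K = -50 (K = 6 - 56 = -50)
C = -50
23502 - D(149, C) = 23502 - 1*(-33) = 23502 + 33 = 23535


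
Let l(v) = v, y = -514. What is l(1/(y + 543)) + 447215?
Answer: 12969236/29 ≈ 4.4722e+5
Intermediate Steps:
l(1/(y + 543)) + 447215 = 1/(-514 + 543) + 447215 = 1/29 + 447215 = 12969236/29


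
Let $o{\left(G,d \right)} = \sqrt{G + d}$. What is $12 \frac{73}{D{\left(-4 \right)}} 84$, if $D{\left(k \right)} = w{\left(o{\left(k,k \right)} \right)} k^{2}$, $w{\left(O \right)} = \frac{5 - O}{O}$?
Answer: $- \frac{12264}{11} + \frac{15330 i \sqrt{2}}{11} \approx -1114.9 + 1970.9 i$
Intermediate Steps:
$w{\left(O \right)} = \frac{5 - O}{O}$
$D{\left(k \right)} = \frac{\sqrt{2} k^{\frac{3}{2}} \left(5 - \sqrt{2} \sqrt{k}\right)}{2}$ ($D{\left(k \right)} = \frac{5 - \sqrt{k + k}}{\sqrt{k + k}} k^{2} = \frac{5 - \sqrt{2 k}}{\sqrt{2 k}} k^{2} = \frac{5 - \sqrt{2} \sqrt{k}}{\sqrt{2} \sqrt{k}} k^{2} = \frac{\sqrt{2}}{2 \sqrt{k}} \left(5 - \sqrt{2} \sqrt{k}\right) k^{2} = \frac{\sqrt{2} \left(5 - \sqrt{2} \sqrt{k}\right)}{2 \sqrt{k}} k^{2} = \frac{\sqrt{2} k^{\frac{3}{2}} \left(5 - \sqrt{2} \sqrt{k}\right)}{2}$)
$12 \frac{73}{D{\left(-4 \right)}} 84 = 12 \frac{73}{- \left(-4\right)^{2} + \frac{5 \sqrt{2} \left(-4\right)^{\frac{3}{2}}}{2}} \cdot 84 = 12 \frac{73}{\left(-1\right) 16 + \frac{5 \sqrt{2} \left(- 8 i\right)}{2}} \cdot 84 = 12 \frac{73}{-16 - 20 i \sqrt{2}} \cdot 84 = \frac{876}{-16 - 20 i \sqrt{2}} \cdot 84 = \frac{73584}{-16 - 20 i \sqrt{2}}$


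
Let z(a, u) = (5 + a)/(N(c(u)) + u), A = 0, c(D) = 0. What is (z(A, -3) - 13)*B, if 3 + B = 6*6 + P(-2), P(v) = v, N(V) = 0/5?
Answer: -1364/3 ≈ -454.67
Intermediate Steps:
N(V) = 0 (N(V) = 0*(⅕) = 0)
z(a, u) = (5 + a)/u (z(a, u) = (5 + a)/(0 + u) = (5 + a)/u)
B = 31 (B = -3 + (6*6 - 2) = -3 + (36 - 2) = -3 + 34 = 31)
(z(A, -3) - 13)*B = ((5 + 0)/(-3) - 13)*31 = (-⅓*5 - 13)*31 = (-5/3 - 13)*31 = -44/3*31 = -1364/3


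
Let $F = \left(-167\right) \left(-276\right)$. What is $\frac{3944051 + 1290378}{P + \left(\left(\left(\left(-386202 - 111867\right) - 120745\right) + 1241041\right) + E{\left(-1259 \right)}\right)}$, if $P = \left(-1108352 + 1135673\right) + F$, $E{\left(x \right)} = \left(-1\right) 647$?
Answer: $\frac{5234429}{694993} \approx 7.5316$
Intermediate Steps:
$F = 46092$
$E{\left(x \right)} = -647$
$P = 73413$ ($P = \left(-1108352 + 1135673\right) + 46092 = 27321 + 46092 = 73413$)
$\frac{3944051 + 1290378}{P + \left(\left(\left(\left(-386202 - 111867\right) - 120745\right) + 1241041\right) + E{\left(-1259 \right)}\right)} = \frac{3944051 + 1290378}{73413 + \left(\left(\left(\left(-386202 - 111867\right) - 120745\right) + 1241041\right) - 647\right)} = \frac{5234429}{73413 + \left(\left(\left(-498069 - 120745\right) + 1241041\right) - 647\right)} = \frac{5234429}{73413 + \left(\left(-618814 + 1241041\right) - 647\right)} = \frac{5234429}{73413 + \left(622227 - 647\right)} = \frac{5234429}{73413 + 621580} = \frac{5234429}{694993}$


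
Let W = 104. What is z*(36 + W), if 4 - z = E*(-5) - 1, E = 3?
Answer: 2800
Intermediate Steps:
z = 20 (z = 4 - (3*(-5) - 1) = 4 - (-15 - 1) = 4 - 1*(-16) = 4 + 16 = 20)
z*(36 + W) = 20*(36 + 104) = 20*140 = 2800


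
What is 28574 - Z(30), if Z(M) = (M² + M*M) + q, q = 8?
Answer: 26766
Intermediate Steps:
Z(M) = 8 + 2*M² (Z(M) = (M² + M*M) + 8 = (M² + M²) + 8 = 2*M² + 8 = 8 + 2*M²)
28574 - Z(30) = 28574 - (8 + 2*30²) = 28574 - (8 + 2*900) = 28574 - (8 + 1800) = 28574 - 1*1808 = 28574 - 1808 = 26766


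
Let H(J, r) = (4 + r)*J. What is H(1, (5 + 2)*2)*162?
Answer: 2916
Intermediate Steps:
H(J, r) = J*(4 + r)
H(1, (5 + 2)*2)*162 = (1*(4 + (5 + 2)*2))*162 = (1*(4 + 7*2))*162 = (1*(4 + 14))*162 = (1*18)*162 = 18*162 = 2916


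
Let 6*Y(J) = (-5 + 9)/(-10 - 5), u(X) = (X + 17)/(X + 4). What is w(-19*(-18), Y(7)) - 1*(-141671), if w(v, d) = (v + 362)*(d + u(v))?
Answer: 1108351711/7785 ≈ 1.4237e+5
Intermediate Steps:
u(X) = (17 + X)/(4 + X)
Y(J) = -2/45 (Y(J) = ((-5 + 9)/(-10 - 5))/6 = (4/(-15))/6 = (4*(-1/15))/6 = (⅙)*(-4/15) = -2/45)
w(v, d) = (362 + v)*(d + (17 + v)/(4 + v)) (w(v, d) = (v + 362)*(d + (17 + v)/(4 + v)) = (362 + v)*(d + (17 + v)/(4 + v)))
w(-19*(-18), Y(7)) - 1*(-141671) = (6154 + 362*(-19*(-18)) + (-19*(-18))*(17 - 19*(-18)) - 2*(4 - 19*(-18))*(362 - 19*(-18))/45)/(4 - 19*(-18)) - 1*(-141671) = (6154 + 362*342 + 342*(17 + 342) - 2*(4 + 342)*(362 + 342)/45)/(4 + 342) + 141671 = (6154 + 123804 + 342*359 - 2/45*346*704)/346 + 141671 = (6154 + 123804 + 122778 - 487168/45)/346 + 141671 = (1/346)*(10885952/45) + 141671 = 5442976/7785 + 141671 = 1108351711/7785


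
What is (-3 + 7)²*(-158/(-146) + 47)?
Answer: 56160/73 ≈ 769.32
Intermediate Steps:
(-3 + 7)²*(-158/(-146) + 47) = 4²*(-158*(-1/146) + 47) = 16*(79/73 + 47) = 16*(3510/73) = 56160/73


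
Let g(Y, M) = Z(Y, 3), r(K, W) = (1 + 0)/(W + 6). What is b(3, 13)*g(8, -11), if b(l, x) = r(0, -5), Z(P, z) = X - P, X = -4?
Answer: -12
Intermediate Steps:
Z(P, z) = -4 - P
r(K, W) = 1/(6 + W)
g(Y, M) = -4 - Y
b(l, x) = 1 (b(l, x) = 1/(6 - 5) = 1/1 = 1)
b(3, 13)*g(8, -11) = 1*(-4 - 1*8) = 1*(-4 - 8) = 1*(-12) = -12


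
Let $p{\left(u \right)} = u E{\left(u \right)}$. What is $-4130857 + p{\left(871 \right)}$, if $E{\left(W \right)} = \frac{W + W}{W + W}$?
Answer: $-4129986$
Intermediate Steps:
$E{\left(W \right)} = 1$ ($E{\left(W \right)} = \frac{2 W}{2 W} = 2 W \frac{1}{2 W} = 1$)
$p{\left(u \right)} = u$ ($p{\left(u \right)} = u 1 = u$)
$-4130857 + p{\left(871 \right)} = -4130857 + 871 = -4129986$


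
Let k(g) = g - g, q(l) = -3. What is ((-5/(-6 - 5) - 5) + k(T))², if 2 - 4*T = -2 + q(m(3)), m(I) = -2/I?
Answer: 2500/121 ≈ 20.661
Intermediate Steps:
T = 7/4 (T = ½ - (-2 - 3)/4 = ½ - ¼*(-5) = ½ + 5/4 = 7/4 ≈ 1.7500)
k(g) = 0
((-5/(-6 - 5) - 5) + k(T))² = ((-5/(-6 - 5) - 5) + 0)² = ((-5/(-11) - 5) + 0)² = ((-1/11*(-5) - 5) + 0)² = ((5/11 - 5) + 0)² = (-50/11 + 0)² = (-50/11)² = 2500/121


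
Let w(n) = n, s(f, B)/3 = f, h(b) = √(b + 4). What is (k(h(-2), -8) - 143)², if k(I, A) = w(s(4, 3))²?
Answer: 1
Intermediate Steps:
h(b) = √(4 + b)
s(f, B) = 3*f
k(I, A) = 144 (k(I, A) = (3*4)² = 12² = 144)
(k(h(-2), -8) - 143)² = (144 - 143)² = 1² = 1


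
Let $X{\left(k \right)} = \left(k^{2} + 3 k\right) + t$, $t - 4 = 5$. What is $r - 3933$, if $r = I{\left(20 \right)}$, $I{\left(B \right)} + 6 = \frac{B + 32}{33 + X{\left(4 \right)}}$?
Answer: $- \frac{137839}{35} \approx -3938.3$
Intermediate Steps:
$t = 9$ ($t = 4 + 5 = 9$)
$X{\left(k \right)} = 9 + k^{2} + 3 k$ ($X{\left(k \right)} = \left(k^{2} + 3 k\right) + 9 = 9 + k^{2} + 3 k$)
$I{\left(B \right)} = - \frac{194}{35} + \frac{B}{70}$ ($I{\left(B \right)} = -6 + \frac{B + 32}{33 + \left(9 + 4^{2} + 3 \cdot 4\right)} = -6 + \frac{32 + B}{33 + \left(9 + 16 + 12\right)} = -6 + \frac{32 + B}{33 + 37} = -6 + \frac{32 + B}{70} = -6 + \left(32 + B\right) \frac{1}{70} = -6 + \left(\frac{16}{35} + \frac{B}{70}\right) = - \frac{194}{35} + \frac{B}{70}$)
$r = - \frac{184}{35}$ ($r = - \frac{194}{35} + \frac{1}{70} \cdot 20 = - \frac{194}{35} + \frac{2}{7} = - \frac{184}{35} \approx -5.2571$)
$r - 3933 = - \frac{184}{35} - 3933 = - \frac{137839}{35}$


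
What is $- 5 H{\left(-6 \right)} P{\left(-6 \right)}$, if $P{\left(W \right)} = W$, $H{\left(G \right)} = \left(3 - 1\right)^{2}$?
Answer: $120$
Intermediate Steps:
$H{\left(G \right)} = 4$ ($H{\left(G \right)} = 2^{2} = 4$)
$- 5 H{\left(-6 \right)} P{\left(-6 \right)} = \left(-5\right) 4 \left(-6\right) = \left(-20\right) \left(-6\right) = 120$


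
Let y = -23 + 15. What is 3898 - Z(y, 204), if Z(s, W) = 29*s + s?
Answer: 4138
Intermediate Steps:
y = -8
Z(s, W) = 30*s
3898 - Z(y, 204) = 3898 - 30*(-8) = 3898 - 1*(-240) = 3898 + 240 = 4138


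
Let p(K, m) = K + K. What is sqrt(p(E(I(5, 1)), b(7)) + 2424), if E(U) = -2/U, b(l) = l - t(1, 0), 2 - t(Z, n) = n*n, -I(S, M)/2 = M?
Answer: sqrt(2426) ≈ 49.254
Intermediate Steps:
I(S, M) = -2*M
t(Z, n) = 2 - n**2 (t(Z, n) = 2 - n*n = 2 - n**2)
b(l) = -2 + l (b(l) = l - (2 - 1*0**2) = l - (2 - 1*0) = l - (2 + 0) = l - 1*2 = l - 2 = -2 + l)
p(K, m) = 2*K
sqrt(p(E(I(5, 1)), b(7)) + 2424) = sqrt(2*(-2/((-2*1))) + 2424) = sqrt(2*(-2/(-2)) + 2424) = sqrt(2*(-2*(-1/2)) + 2424) = sqrt(2*1 + 2424) = sqrt(2 + 2424) = sqrt(2426)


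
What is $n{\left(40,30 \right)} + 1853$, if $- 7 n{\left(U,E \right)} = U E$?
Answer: $\frac{11771}{7} \approx 1681.6$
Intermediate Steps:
$n{\left(U,E \right)} = - \frac{E U}{7}$ ($n{\left(U,E \right)} = - \frac{U E}{7} = - \frac{E U}{7}$)
$n{\left(40,30 \right)} + 1853 = \left(- \frac{1}{7}\right) 30 \cdot 40 + 1853 = - \frac{1200}{7} + 1853 = \frac{11771}{7}$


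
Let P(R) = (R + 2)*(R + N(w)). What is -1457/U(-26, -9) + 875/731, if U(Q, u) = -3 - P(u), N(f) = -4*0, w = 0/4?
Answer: 1122817/48246 ≈ 23.273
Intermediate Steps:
w = 0 (w = 0*(¼) = 0)
N(f) = 0
P(R) = R*(2 + R) (P(R) = (R + 2)*(R + 0) = (2 + R)*R = R*(2 + R))
U(Q, u) = -3 - u*(2 + u)
-1457/U(-26, -9) + 875/731 = -1457/(-3 - 1*(-9)² - 2*(-9)) + 875/731 = -1457/(-3 - 1*81 + 18) + 875*(1/731) = -1457/(-3 - 81 + 18) + 875/731 = -1457/(-66) + 875/731 = -1457*(-1/66) + 875/731 = 1457/66 + 875/731 = 1122817/48246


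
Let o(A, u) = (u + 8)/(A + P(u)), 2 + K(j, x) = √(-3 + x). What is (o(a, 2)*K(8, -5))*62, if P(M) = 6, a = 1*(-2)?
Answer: -310 + 310*I*√2 ≈ -310.0 + 438.41*I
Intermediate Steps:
a = -2
K(j, x) = -2 + √(-3 + x)
o(A, u) = (8 + u)/(6 + A) (o(A, u) = (u + 8)/(A + 6) = (8 + u)/(6 + A))
(o(a, 2)*K(8, -5))*62 = (((8 + 2)/(6 - 2))*(-2 + √(-3 - 5)))*62 = ((10/4)*(-2 + √(-8)))*62 = (((¼)*10)*(-2 + 2*I*√2))*62 = (5*(-2 + 2*I*√2)/2)*62 = (-5 + 5*I*√2)*62 = -310 + 310*I*√2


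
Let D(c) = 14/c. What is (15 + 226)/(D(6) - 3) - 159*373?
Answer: -119337/2 ≈ -59669.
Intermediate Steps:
(15 + 226)/(D(6) - 3) - 159*373 = (15 + 226)/(14/6 - 3) - 159*373 = 241/(14*(1/6) - 3) - 59307 = 241/(7/3 - 3) - 59307 = 241/(-2/3) - 59307 = 241*(-3/2) - 59307 = -723/2 - 59307 = -119337/2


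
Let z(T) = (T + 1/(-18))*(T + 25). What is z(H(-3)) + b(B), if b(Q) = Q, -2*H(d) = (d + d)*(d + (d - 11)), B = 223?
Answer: 13954/9 ≈ 1550.4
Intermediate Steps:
H(d) = -d*(-11 + 2*d) (H(d) = -(d + d)*(d + (d - 11))/2 = -2*d*(d + (-11 + d))/2 = -2*d*(-11 + 2*d)/2 = -d*(-11 + 2*d))
z(T) = (25 + T)*(-1/18 + T) (z(T) = (T - 1/18)*(25 + T) = (-1/18 + T)*(25 + T) = (25 + T)*(-1/18 + T))
z(H(-3)) + b(B) = (-25/18 + (-3*(11 - 2*(-3)))² + 449*(-3*(11 - 2*(-3)))/18) + 223 = (-25/18 + (-3*(11 + 6))² + 449*(-3*(11 + 6))/18) + 223 = (-25/18 + (-3*17)² + 449*(-3*17)/18) + 223 = (-25/18 + (-51)² + (449/18)*(-51)) + 223 = (-25/18 + 2601 - 7633/6) + 223 = 11947/9 + 223 = 13954/9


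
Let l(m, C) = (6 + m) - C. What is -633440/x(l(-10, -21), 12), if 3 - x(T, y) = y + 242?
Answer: 633440/251 ≈ 2523.7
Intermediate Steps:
l(m, C) = 6 + m - C
x(T, y) = -239 - y (x(T, y) = 3 - (y + 242) = 3 - (242 + y) = 3 + (-242 - y) = -239 - y)
-633440/x(l(-10, -21), 12) = -633440/(-239 - 1*12) = -633440/(-239 - 12) = -633440/(-251) = -633440*(-1/251) = 633440/251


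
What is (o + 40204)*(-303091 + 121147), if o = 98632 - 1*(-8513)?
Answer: -26809266456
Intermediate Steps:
o = 107145 (o = 98632 + 8513 = 107145)
(o + 40204)*(-303091 + 121147) = (107145 + 40204)*(-303091 + 121147) = 147349*(-181944) = -26809266456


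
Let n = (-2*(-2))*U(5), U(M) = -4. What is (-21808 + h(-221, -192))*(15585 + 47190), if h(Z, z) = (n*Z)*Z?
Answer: -50424897600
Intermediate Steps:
n = -16 (n = -2*(-2)*(-4) = 4*(-4) = -16)
h(Z, z) = -16*Z**2 (h(Z, z) = (-16*Z)*Z = -16*Z**2)
(-21808 + h(-221, -192))*(15585 + 47190) = (-21808 - 16*(-221)**2)*(15585 + 47190) = (-21808 - 16*48841)*62775 = (-21808 - 781456)*62775 = -803264*62775 = -50424897600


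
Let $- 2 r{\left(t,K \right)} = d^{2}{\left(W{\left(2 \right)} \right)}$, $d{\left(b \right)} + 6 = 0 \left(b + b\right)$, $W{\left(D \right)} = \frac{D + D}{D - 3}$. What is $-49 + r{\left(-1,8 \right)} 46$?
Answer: $-877$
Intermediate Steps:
$W{\left(D \right)} = \frac{2 D}{-3 + D}$
$d{\left(b \right)} = -6$ ($d{\left(b \right)} = -6 + 0 \left(b + b\right) = -6 + 0 \cdot 2 b = -6 + 0 = -6$)
$r{\left(t,K \right)} = -18$ ($r{\left(t,K \right)} = - \frac{\left(-6\right)^{2}}{2} = \left(- \frac{1}{2}\right) 36 = -18$)
$-49 + r{\left(-1,8 \right)} 46 = -49 - 828 = -877$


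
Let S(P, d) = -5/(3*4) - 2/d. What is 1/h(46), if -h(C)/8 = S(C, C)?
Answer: 69/254 ≈ 0.27165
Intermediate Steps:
S(P, d) = -5/12 - 2/d
h(C) = 10/3 + 16/C (h(C) = -8*(-5/12 - 2/C) = 10/3 + 16/C)
1/h(46) = 1/(10/3 + 16/46) = 1/(10/3 + 16*(1/46)) = 1/(10/3 + 8/23) = 1/(254/69) = 69/254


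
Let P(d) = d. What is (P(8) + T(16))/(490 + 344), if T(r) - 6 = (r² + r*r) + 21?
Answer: 547/834 ≈ 0.65588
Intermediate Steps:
T(r) = 27 + 2*r² (T(r) = 6 + ((r² + r*r) + 21) = 6 + ((r² + r²) + 21) = 6 + (2*r² + 21) = 6 + (21 + 2*r²) = 27 + 2*r²)
(P(8) + T(16))/(490 + 344) = (8 + (27 + 2*16²))/(490 + 344) = (8 + (27 + 2*256))/834 = (8 + (27 + 512))*(1/834) = (8 + 539)*(1/834) = 547*(1/834) = 547/834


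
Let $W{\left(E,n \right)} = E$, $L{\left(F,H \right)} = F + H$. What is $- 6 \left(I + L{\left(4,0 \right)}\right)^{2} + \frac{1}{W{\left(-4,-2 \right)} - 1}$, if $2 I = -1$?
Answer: $- \frac{737}{10} \approx -73.7$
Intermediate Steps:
$I = - \frac{1}{2}$ ($I = \frac{1}{2} \left(-1\right) = - \frac{1}{2} \approx -0.5$)
$- 6 \left(I + L{\left(4,0 \right)}\right)^{2} + \frac{1}{W{\left(-4,-2 \right)} - 1} = - 6 \left(- \frac{1}{2} + \left(4 + 0\right)\right)^{2} + \frac{1}{-4 - 1} = - 6 \left(- \frac{1}{2} + 4\right)^{2} + \frac{1}{-5} = - 6 \left(\frac{7}{2}\right)^{2} - \frac{1}{5} = \left(-6\right) \frac{49}{4} - \frac{1}{5} = - \frac{147}{2} - \frac{1}{5} = - \frac{737}{10}$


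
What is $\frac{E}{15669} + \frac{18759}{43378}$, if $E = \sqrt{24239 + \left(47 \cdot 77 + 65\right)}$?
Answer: $\frac{18759}{43378} + \frac{\sqrt{27923}}{15669} \approx 0.44312$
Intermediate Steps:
$E = \sqrt{27923}$ ($E = \sqrt{24239 + \left(3619 + 65\right)} = \sqrt{24239 + 3684} = \sqrt{27923} \approx 167.1$)
$\frac{E}{15669} + \frac{18759}{43378} = \frac{\sqrt{27923}}{15669} + \frac{18759}{43378} = \frac{18759}{43378} + \frac{\sqrt{27923}}{15669}$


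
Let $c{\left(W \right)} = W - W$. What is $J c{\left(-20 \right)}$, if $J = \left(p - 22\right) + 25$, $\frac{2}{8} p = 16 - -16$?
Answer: $0$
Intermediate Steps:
$p = 128$ ($p = 4 \left(16 - -16\right) = 4 \left(16 + 16\right) = 4 \cdot 32 = 128$)
$c{\left(W \right)} = 0$
$J = 131$ ($J = \left(128 - 22\right) + 25 = 106 + 25 = 131$)
$J c{\left(-20 \right)} = 131 \cdot 0 = 0$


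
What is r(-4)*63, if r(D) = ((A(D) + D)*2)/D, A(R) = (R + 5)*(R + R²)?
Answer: -252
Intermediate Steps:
A(R) = (5 + R)*(R + R²)
r(D) = (2*D + 2*D*(5 + D² + 6*D))/D (r(D) = ((D*(5 + D² + 6*D) + D)*2)/D = ((D + D*(5 + D² + 6*D))*2)/D = (2*D + 2*D*(5 + D² + 6*D))/D)
r(-4)*63 = (12 + 2*(-4)² + 12*(-4))*63 = (12 + 2*16 - 48)*63 = (12 + 32 - 48)*63 = -4*63 = -252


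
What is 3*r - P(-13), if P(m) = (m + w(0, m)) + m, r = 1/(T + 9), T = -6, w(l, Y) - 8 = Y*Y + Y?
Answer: -137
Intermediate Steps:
w(l, Y) = 8 + Y + Y² (w(l, Y) = 8 + (Y*Y + Y) = 8 + (Y² + Y) = 8 + (Y + Y²) = 8 + Y + Y²)
r = ⅓ (r = 1/(-6 + 9) = 1/3 = ⅓ ≈ 0.33333)
P(m) = 8 + m² + 3*m (P(m) = (m + (8 + m + m²)) + m = (8 + m² + 2*m) + m = 8 + m² + 3*m)
3*r - P(-13) = 3*(⅓) - (8 + (-13)² + 3*(-13)) = 1 - (8 + 169 - 39) = 1 - 1*138 = 1 - 138 = -137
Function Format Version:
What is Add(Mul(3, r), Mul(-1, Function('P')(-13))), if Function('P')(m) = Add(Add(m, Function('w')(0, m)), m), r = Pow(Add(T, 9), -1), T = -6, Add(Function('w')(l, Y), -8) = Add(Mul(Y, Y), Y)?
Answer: -137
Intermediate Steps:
Function('w')(l, Y) = Add(8, Y, Pow(Y, 2)) (Function('w')(l, Y) = Add(8, Add(Mul(Y, Y), Y)) = Add(8, Add(Pow(Y, 2), Y)) = Add(8, Add(Y, Pow(Y, 2))) = Add(8, Y, Pow(Y, 2)))
r = Rational(1, 3) (r = Pow(Add(-6, 9), -1) = Pow(3, -1) = Rational(1, 3) ≈ 0.33333)
Function('P')(m) = Add(8, Pow(m, 2), Mul(3, m)) (Function('P')(m) = Add(Add(m, Add(8, m, Pow(m, 2))), m) = Add(Add(8, Pow(m, 2), Mul(2, m)), m) = Add(8, Pow(m, 2), Mul(3, m)))
Add(Mul(3, r), Mul(-1, Function('P')(-13))) = Add(Mul(3, Rational(1, 3)), Mul(-1, Add(8, Pow(-13, 2), Mul(3, -13)))) = Add(1, Mul(-1, Add(8, 169, -39))) = Add(1, Mul(-1, 138)) = Add(1, -138) = -137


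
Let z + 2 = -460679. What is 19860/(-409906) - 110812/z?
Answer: 1395129962/7262919461 ≈ 0.19209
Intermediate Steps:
z = -460681 (z = -2 - 460679 = -460681)
19860/(-409906) - 110812/z = 19860/(-409906) - 110812/(-460681) = 19860*(-1/409906) - 110812*(-1/460681) = -9930/204953 + 8524/35437 = 1395129962/7262919461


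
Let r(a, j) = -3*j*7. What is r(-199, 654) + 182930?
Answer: 169196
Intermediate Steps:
r(a, j) = -21*j
r(-199, 654) + 182930 = -21*654 + 182930 = -13734 + 182930 = 169196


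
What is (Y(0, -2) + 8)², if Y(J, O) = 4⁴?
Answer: 69696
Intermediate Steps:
Y(J, O) = 256
(Y(0, -2) + 8)² = (256 + 8)² = 264² = 69696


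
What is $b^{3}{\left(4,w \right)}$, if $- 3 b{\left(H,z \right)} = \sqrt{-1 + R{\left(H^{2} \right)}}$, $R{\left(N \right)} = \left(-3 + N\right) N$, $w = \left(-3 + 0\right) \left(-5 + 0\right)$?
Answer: $- 23 \sqrt{23} \approx -110.3$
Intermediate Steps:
$w = 15$ ($w = \left(-3\right) \left(-5\right) = 15$)
$R{\left(N \right)} = N \left(-3 + N\right)$
$b{\left(H,z \right)} = - \frac{\sqrt{-1 + H^{2} \left(-3 + H^{2}\right)}}{3}$
$b^{3}{\left(4,w \right)} = \left(- \frac{\sqrt{-1 + 4^{2} \left(-3 + 4^{2}\right)}}{3}\right)^{3} = \left(- \frac{\sqrt{-1 + 16 \left(-3 + 16\right)}}{3}\right)^{3} = \left(- \frac{\sqrt{-1 + 16 \cdot 13}}{3}\right)^{3} = \left(- \frac{\sqrt{-1 + 208}}{3}\right)^{3} = \left(- \frac{\sqrt{207}}{3}\right)^{3} = \left(- \frac{3 \sqrt{23}}{3}\right)^{3} = \left(- \sqrt{23}\right)^{3} = - 23 \sqrt{23}$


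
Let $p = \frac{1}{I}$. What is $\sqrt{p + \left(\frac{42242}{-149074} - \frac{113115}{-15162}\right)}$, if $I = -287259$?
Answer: $\frac{\sqrt{13161268595871875125038}}{42822848166} \approx 2.679$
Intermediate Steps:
$p = - \frac{1}{287259}$ ($p = \frac{1}{-287259} = - \frac{1}{287259} \approx -3.4812 \cdot 10^{-6}$)
$\sqrt{p + \left(\frac{42242}{-149074} - \frac{113115}{-15162}\right)} = \sqrt{- \frac{1}{287259} + \left(\frac{42242}{-149074} - \frac{113115}{-15162}\right)} = \sqrt{- \frac{1}{287259} + \left(42242 \left(- \frac{1}{149074}\right) - - \frac{37705}{5054}\right)} = \sqrt{- \frac{1}{287259} + \left(- \frac{21121}{74537} + \frac{37705}{5054}\right)} = \sqrt{- \frac{1}{287259} + \frac{142298529}{19826842}} = \sqrt{\frac{5839501902167}{813634115154}} = \frac{\sqrt{13161268595871875125038}}{42822848166}$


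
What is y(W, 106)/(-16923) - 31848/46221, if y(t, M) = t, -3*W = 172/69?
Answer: -37185845572/53971660827 ≈ -0.68899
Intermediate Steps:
W = -172/207 (W = -172/(3*69) = -⅓*172/69 = -172/207 ≈ -0.83092)
y(W, 106)/(-16923) - 31848/46221 = -172/207/(-16923) - 31848/46221 = -172/207*(-1/16923) - 31848*1/46221 = 172/3503061 - 10616/15407 = -37185845572/53971660827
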